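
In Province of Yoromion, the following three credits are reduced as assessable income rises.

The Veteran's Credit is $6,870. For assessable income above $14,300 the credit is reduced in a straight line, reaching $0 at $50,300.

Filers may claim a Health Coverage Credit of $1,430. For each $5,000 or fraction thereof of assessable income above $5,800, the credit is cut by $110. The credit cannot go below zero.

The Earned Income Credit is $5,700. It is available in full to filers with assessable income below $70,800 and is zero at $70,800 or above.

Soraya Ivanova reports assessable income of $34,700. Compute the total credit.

$9,447

Veteran's Credit: $34,700 is $20,400 into a $36,000 phase-out range, leaving 15,600/36,000 of the credit: $6,870 × 15,600/36,000 = $2,977.
Health Coverage Credit: income exceeds $5,800 by $28,900, which is 6 full-or-partial $5,000 increments; reduction = 6 × $110 = $660, leaving $770.
Earned Income Credit: $34,700 is below the $70,800 cutoff, so the full $5,700 applies.
Total: $2,977 + $770 + $5,700 = $9,447.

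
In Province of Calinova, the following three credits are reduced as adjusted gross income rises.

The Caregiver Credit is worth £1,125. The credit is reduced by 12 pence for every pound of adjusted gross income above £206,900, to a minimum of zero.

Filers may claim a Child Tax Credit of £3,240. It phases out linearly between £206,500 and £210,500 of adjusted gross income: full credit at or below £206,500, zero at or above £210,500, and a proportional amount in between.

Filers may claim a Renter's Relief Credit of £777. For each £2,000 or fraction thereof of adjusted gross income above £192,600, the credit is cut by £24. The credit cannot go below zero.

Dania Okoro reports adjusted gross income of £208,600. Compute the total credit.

Caregiver Credit: 12% of the £1,700 excess over £206,900 is £204; credit = £1,125 − £204 = £921.
Child Tax Credit: £208,600 is £2,100 into a £4,000 phase-out range, leaving 1,900/4,000 of the credit: £3,240 × 1,900/4,000 = £1,539.
Renter's Relief Credit: income exceeds £192,600 by £16,000, which is 8 full-or-partial £2,000 increments; reduction = 8 × £24 = £192, leaving £585.
Total: £921 + £1,539 + £585 = £3,045.

£3,045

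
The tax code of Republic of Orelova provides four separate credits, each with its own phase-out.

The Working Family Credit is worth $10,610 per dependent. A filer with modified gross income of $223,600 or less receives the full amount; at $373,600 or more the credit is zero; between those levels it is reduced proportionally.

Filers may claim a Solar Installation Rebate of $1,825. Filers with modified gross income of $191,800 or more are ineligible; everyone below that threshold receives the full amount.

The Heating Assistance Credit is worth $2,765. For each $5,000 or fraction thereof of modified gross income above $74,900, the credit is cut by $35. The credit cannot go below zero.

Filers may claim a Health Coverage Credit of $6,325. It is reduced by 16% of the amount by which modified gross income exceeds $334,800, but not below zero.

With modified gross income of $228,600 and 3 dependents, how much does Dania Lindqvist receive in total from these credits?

$38,774

Working Family Credit: base = 3 × $10,610 = $31,830. $228,600 is $5,000 into a $150,000 phase-out range, leaving 145,000/150,000 of the credit: $31,830 × 145,000/150,000 = $30,769.
Solar Installation Rebate: $228,600 meets or exceeds the $191,800 cutoff, so the credit is $0.
Heating Assistance Credit: income exceeds $74,900 by $153,700, which is 31 full-or-partial $5,000 increments; reduction = 31 × $35 = $1,085, leaving $1,680.
Health Coverage Credit: $228,600 is at or below the $334,800 threshold, so the full $6,325 applies.
Total: $30,769 + $0 + $1,680 + $6,325 = $38,774.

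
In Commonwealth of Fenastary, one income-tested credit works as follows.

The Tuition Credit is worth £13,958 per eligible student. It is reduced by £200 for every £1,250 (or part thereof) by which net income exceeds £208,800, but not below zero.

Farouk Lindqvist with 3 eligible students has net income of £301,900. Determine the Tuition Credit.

Tuition Credit: base = 3 × £13,958 = £41,874. income exceeds £208,800 by £93,100, which is 75 full-or-partial £1,250 increments; reduction = 75 × £200 = £15,000, leaving £26,874.

£26,874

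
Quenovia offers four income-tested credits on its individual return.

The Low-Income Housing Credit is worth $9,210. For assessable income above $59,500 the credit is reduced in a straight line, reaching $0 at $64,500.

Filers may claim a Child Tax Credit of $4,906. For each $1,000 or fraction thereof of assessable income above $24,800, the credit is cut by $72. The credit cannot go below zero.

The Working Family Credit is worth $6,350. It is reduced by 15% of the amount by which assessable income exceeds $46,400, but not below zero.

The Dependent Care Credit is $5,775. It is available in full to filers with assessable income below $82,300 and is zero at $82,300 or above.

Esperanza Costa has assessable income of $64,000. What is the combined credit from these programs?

$12,432

Low-Income Housing Credit: $64,000 is $4,500 into a $5,000 phase-out range, leaving 500/5,000 of the credit: $9,210 × 500/5,000 = $921.
Child Tax Credit: income exceeds $24,800 by $39,200, which is 40 full-or-partial $1,000 increments; reduction = 40 × $72 = $2,880, leaving $2,026.
Working Family Credit: 15% of the $17,600 excess over $46,400 is $2,640; credit = $6,350 − $2,640 = $3,710.
Dependent Care Credit: $64,000 is below the $82,300 cutoff, so the full $5,775 applies.
Total: $921 + $2,026 + $3,710 + $5,775 = $12,432.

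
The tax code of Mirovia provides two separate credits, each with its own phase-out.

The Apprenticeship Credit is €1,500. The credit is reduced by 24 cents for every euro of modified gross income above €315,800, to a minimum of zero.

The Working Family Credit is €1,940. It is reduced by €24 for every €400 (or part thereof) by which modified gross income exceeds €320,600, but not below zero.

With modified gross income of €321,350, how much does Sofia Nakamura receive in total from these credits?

€2,060

Apprenticeship Credit: 24% of the €5,550 excess over €315,800 is €1,332; credit = €1,500 − €1,332 = €168.
Working Family Credit: income exceeds €320,600 by €750, which is 2 full-or-partial €400 increments; reduction = 2 × €24 = €48, leaving €1,892.
Total: €168 + €1,892 = €2,060.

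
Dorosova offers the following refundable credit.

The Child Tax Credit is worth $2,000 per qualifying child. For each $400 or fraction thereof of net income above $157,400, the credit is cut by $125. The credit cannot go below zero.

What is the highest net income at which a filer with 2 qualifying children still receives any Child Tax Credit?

Full credit = 2 × $2,000 = $4,000.
After 31 increments the reduction is 31 × $125 = $3,875, leaving $125; one more increment wipes it out. Increment 31 ends at excess 31 × $400 = $12,400, so the highest qualifying income is $157,400 + $12,400 = $169,800.

$169,800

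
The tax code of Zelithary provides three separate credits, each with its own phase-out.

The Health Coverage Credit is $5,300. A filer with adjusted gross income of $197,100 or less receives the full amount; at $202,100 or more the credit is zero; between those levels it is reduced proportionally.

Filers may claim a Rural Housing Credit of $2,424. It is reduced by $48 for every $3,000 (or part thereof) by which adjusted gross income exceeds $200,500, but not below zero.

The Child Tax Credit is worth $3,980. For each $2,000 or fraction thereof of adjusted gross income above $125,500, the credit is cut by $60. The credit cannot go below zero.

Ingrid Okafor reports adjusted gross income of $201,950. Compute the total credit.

$4,175

Health Coverage Credit: $201,950 is $4,850 into a $5,000 phase-out range, leaving 150/5,000 of the credit: $5,300 × 150/5,000 = $159.
Rural Housing Credit: income exceeds $200,500 by $1,450, which is 1 full-or-partial $3,000 increment; reduction = 1 × $48 = $48, leaving $2,376.
Child Tax Credit: income exceeds $125,500 by $76,450, which is 39 full-or-partial $2,000 increments; reduction = 39 × $60 = $2,340, leaving $1,640.
Total: $159 + $2,376 + $1,640 = $4,175.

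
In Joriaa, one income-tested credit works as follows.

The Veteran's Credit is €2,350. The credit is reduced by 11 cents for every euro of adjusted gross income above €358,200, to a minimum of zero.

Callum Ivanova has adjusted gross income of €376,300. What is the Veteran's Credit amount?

€359

Veteran's Credit: 11% of the €18,100 excess over €358,200 is €1,991; credit = €2,350 − €1,991 = €359.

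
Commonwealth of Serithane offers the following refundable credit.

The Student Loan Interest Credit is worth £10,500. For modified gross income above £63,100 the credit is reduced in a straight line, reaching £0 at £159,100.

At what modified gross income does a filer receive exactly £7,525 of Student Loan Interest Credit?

£90,300

£7,525 is 7,525/10,500 of the full £10,500, so 2,975/10,500 of the £96,000 range has been used: income = £63,100 + £96,000 × 2,975/10,500 = £90,300.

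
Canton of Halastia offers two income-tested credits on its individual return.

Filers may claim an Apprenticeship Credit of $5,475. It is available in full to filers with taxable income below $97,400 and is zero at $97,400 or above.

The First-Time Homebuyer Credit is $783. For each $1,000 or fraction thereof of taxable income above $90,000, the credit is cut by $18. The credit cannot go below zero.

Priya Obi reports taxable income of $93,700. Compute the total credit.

Apprenticeship Credit: $93,700 is below the $97,400 cutoff, so the full $5,475 applies.
First-Time Homebuyer Credit: income exceeds $90,000 by $3,700, which is 4 full-or-partial $1,000 increments; reduction = 4 × $18 = $72, leaving $711.
Total: $5,475 + $711 = $6,186.

$6,186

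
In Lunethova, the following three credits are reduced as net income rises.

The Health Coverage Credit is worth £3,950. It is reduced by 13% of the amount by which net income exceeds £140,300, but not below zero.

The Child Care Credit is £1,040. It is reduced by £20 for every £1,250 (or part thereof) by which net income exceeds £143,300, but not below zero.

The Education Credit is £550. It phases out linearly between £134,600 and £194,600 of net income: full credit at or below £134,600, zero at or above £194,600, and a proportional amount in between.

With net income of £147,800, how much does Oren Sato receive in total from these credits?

£4,364

Health Coverage Credit: 13% of the £7,500 excess over £140,300 is £975; credit = £3,950 − £975 = £2,975.
Child Care Credit: income exceeds £143,300 by £4,500, which is 4 full-or-partial £1,250 increments; reduction = 4 × £20 = £80, leaving £960.
Education Credit: £147,800 is £13,200 into a £60,000 phase-out range, leaving 46,800/60,000 of the credit: £550 × 46,800/60,000 = £429.
Total: £2,975 + £960 + £429 = £4,364.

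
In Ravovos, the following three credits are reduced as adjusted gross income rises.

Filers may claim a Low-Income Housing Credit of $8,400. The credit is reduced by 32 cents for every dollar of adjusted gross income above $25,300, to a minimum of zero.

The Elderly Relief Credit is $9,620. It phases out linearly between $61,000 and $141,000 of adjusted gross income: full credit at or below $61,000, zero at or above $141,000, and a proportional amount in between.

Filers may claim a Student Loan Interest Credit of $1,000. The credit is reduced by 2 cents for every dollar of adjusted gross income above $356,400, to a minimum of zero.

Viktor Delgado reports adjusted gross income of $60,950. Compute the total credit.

Low-Income Housing Credit: 32% of the $35,650 excess over $25,300 is $11,408 ≥ base, so the credit is $0.
Elderly Relief Credit: $60,950 is at or below the $61,000 threshold, so the full $9,620 applies.
Student Loan Interest Credit: $60,950 is at or below the $356,400 threshold, so the full $1,000 applies.
Total: $0 + $9,620 + $1,000 = $10,620.

$10,620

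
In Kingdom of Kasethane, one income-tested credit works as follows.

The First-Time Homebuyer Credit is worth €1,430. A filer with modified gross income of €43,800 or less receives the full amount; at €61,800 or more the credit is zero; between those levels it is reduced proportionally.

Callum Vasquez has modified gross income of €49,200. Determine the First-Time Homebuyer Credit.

First-Time Homebuyer Credit: €49,200 is €5,400 into a €18,000 phase-out range, leaving 12,600/18,000 of the credit: €1,430 × 12,600/18,000 = €1,001.

€1,001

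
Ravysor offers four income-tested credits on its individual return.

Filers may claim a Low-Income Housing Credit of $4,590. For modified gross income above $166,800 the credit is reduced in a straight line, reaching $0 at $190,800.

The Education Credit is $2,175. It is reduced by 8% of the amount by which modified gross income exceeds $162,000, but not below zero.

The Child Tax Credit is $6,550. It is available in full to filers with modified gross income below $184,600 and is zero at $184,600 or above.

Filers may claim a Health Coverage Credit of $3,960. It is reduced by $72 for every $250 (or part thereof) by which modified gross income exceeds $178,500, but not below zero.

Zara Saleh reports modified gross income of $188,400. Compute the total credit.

$1,602

Low-Income Housing Credit: $188,400 is $21,600 into a $24,000 phase-out range, leaving 2,400/24,000 of the credit: $4,590 × 2,400/24,000 = $459.
Education Credit: 8% of the $26,400 excess over $162,000 is $2,112; credit = $2,175 − $2,112 = $63.
Child Tax Credit: $188,400 meets or exceeds the $184,600 cutoff, so the credit is $0.
Health Coverage Credit: income exceeds $178,500 by $9,900, which is 40 full-or-partial $250 increments; reduction = 40 × $72 = $2,880, leaving $1,080.
Total: $459 + $63 + $0 + $1,080 = $1,602.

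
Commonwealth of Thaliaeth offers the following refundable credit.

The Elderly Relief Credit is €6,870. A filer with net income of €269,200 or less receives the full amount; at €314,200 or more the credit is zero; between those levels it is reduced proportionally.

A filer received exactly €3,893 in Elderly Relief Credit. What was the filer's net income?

€3,893 is 3,893/6,870 of the full €6,870, so 2,977/6,870 of the €45,000 range has been used: income = €269,200 + €45,000 × 2,977/6,870 = €288,700.

€288,700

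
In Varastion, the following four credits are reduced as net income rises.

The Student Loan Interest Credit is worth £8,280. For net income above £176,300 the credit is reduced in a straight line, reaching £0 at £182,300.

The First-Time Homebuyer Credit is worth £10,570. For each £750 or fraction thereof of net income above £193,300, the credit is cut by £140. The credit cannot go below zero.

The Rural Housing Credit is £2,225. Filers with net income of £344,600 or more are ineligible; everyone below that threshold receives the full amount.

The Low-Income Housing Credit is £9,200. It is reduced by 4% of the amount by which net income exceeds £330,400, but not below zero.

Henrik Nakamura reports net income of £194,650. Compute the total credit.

£21,715

Student Loan Interest Credit: £194,650 is at or above £182,300, so the credit is £0.
First-Time Homebuyer Credit: income exceeds £193,300 by £1,350, which is 2 full-or-partial £750 increments; reduction = 2 × £140 = £280, leaving £10,290.
Rural Housing Credit: £194,650 is below the £344,600 cutoff, so the full £2,225 applies.
Low-Income Housing Credit: £194,650 is at or below the £330,400 threshold, so the full £9,200 applies.
Total: £0 + £10,290 + £2,225 + £9,200 = £21,715.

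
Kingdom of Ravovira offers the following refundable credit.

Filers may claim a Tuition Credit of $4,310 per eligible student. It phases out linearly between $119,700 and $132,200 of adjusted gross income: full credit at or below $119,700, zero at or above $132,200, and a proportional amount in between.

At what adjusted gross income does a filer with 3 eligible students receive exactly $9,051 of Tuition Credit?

Full credit = 3 × $4,310 = $12,930.
$9,051 is 9,051/12,930 of the full $12,930, so 3,879/12,930 of the $12,500 range has been used: income = $119,700 + $12,500 × 3,879/12,930 = $123,450.

$123,450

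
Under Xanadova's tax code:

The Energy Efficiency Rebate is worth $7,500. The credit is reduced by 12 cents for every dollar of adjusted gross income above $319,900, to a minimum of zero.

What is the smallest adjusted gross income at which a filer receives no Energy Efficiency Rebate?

$382,400

The credit falls by 12% of each dollar above $319,900, so it reaches zero when the excess is $7,500 / 12% = $62,500: income = $319,900 + $62,500 = $382,400.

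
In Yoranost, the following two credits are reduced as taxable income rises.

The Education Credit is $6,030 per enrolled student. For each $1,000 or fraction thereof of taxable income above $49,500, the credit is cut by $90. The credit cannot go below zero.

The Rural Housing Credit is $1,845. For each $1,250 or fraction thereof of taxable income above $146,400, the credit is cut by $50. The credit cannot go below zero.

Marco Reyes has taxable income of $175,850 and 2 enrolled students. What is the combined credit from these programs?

Education Credit: base = 2 × $6,030 = $12,060. income exceeds $49,500 by $126,350, which is 127 full-or-partial $1,000 increments; reduction = 127 × $90 = $11,430, leaving $630.
Rural Housing Credit: income exceeds $146,400 by $29,450, which is 24 full-or-partial $1,250 increments; reduction = 24 × $50 = $1,200, leaving $645.
Total: $630 + $645 = $1,275.

$1,275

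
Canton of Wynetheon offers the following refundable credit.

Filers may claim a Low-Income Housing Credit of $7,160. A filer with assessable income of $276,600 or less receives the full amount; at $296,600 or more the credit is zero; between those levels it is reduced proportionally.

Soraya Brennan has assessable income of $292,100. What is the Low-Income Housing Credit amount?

$1,611

Low-Income Housing Credit: $292,100 is $15,500 into a $20,000 phase-out range, leaving 4,500/20,000 of the credit: $7,160 × 4,500/20,000 = $1,611.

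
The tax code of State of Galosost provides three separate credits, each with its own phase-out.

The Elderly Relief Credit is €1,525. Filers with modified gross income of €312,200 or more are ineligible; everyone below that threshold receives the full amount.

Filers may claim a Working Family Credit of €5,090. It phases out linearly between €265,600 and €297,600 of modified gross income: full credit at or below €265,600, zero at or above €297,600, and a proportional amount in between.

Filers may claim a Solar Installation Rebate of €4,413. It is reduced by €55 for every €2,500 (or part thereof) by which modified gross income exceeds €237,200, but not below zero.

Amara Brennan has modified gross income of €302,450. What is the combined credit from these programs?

Elderly Relief Credit: €302,450 is below the €312,200 cutoff, so the full €1,525 applies.
Working Family Credit: €302,450 is at or above €297,600, so the credit is €0.
Solar Installation Rebate: income exceeds €237,200 by €65,250, which is 27 full-or-partial €2,500 increments; reduction = 27 × €55 = €1,485, leaving €2,928.
Total: €1,525 + €0 + €2,928 = €4,453.

€4,453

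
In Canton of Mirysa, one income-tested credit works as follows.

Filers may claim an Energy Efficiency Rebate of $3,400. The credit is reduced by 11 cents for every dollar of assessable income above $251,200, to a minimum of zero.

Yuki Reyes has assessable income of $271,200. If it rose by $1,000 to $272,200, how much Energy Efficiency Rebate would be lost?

At $271,200 — 11% of the $20,000 excess over $251,200 is $2,200; credit = $3,400 − $2,200 = $1,200.
At $272,200 — 11% of the $21,000 excess over $251,200 is $2,310; credit = $3,400 − $2,310 = $1,090.
Lost: $1,200 − $1,090 = $110.

$110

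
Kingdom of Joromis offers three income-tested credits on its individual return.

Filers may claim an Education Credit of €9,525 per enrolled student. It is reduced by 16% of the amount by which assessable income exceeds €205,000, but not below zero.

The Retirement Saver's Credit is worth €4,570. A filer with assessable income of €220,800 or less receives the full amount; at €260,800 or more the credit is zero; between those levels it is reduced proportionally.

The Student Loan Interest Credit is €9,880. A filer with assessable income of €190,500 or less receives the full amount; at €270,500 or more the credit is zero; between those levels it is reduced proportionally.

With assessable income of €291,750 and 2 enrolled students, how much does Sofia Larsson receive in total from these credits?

Education Credit: base = 2 × €9,525 = €19,050. 16% of the €86,750 excess over €205,000 is €13,880; credit = €19,050 − €13,880 = €5,170.
Retirement Saver's Credit: €291,750 is at or above €260,800, so the credit is €0.
Student Loan Interest Credit: €291,750 is at or above €270,500, so the credit is €0.
Total: €5,170 + €0 + €0 = €5,170.

€5,170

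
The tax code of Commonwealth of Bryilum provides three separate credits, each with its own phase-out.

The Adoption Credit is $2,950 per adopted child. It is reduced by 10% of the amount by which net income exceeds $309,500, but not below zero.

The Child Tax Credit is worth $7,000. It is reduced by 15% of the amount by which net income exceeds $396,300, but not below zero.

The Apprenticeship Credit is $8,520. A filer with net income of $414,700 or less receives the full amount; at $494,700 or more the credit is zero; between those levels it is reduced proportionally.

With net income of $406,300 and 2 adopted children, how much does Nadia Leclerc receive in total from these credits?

$14,020

Adoption Credit: base = 2 × $2,950 = $5,900. 10% of the $96,800 excess over $309,500 is $9,680 ≥ base, so the credit is $0.
Child Tax Credit: 15% of the $10,000 excess over $396,300 is $1,500; credit = $7,000 − $1,500 = $5,500.
Apprenticeship Credit: $406,300 is at or below the $414,700 threshold, so the full $8,520 applies.
Total: $0 + $5,500 + $8,520 = $14,020.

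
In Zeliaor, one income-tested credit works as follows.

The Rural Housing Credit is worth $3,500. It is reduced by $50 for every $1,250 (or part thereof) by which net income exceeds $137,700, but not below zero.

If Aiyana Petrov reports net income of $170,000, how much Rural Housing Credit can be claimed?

$2,200

Rural Housing Credit: income exceeds $137,700 by $32,300, which is 26 full-or-partial $1,250 increments; reduction = 26 × $50 = $1,300, leaving $2,200.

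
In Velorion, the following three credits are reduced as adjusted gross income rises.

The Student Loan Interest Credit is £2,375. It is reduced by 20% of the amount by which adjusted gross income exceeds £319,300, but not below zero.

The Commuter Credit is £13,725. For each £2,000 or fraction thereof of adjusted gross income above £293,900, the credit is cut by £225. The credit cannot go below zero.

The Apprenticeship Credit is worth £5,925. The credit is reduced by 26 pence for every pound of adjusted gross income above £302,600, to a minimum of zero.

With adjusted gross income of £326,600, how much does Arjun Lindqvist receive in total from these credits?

£10,815

Student Loan Interest Credit: 20% of the £7,300 excess over £319,300 is £1,460; credit = £2,375 − £1,460 = £915.
Commuter Credit: income exceeds £293,900 by £32,700, which is 17 full-or-partial £2,000 increments; reduction = 17 × £225 = £3,825, leaving £9,900.
Apprenticeship Credit: 26% of the £24,000 excess over £302,600 is £6,240 ≥ base, so the credit is £0.
Total: £915 + £9,900 + £0 = £10,815.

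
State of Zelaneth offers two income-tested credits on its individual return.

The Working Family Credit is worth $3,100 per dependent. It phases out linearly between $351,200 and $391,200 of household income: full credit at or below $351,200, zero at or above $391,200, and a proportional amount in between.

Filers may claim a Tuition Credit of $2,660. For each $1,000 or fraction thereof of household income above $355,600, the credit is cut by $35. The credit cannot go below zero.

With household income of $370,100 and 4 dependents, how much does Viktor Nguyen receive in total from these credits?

$8,676

Working Family Credit: base = 4 × $3,100 = $12,400. $370,100 is $18,900 into a $40,000 phase-out range, leaving 21,100/40,000 of the credit: $12,400 × 21,100/40,000 = $6,541.
Tuition Credit: income exceeds $355,600 by $14,500, which is 15 full-or-partial $1,000 increments; reduction = 15 × $35 = $525, leaving $2,135.
Total: $6,541 + $2,135 = $8,676.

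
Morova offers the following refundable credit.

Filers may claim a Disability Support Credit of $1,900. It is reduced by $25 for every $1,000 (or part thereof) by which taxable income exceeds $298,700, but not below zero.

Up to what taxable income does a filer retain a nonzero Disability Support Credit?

After 75 increments the reduction is 75 × $25 = $1,875, leaving $25; one more increment wipes it out. Increment 75 ends at excess 75 × $1,000 = $75,000, so the highest qualifying income is $298,700 + $75,000 = $373,700.

$373,700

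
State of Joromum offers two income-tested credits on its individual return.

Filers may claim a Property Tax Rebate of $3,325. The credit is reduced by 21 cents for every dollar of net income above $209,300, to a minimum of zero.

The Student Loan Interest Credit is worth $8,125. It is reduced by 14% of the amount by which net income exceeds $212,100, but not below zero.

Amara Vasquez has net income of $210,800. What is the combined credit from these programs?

Property Tax Rebate: 21% of the $1,500 excess over $209,300 is $315; credit = $3,325 − $315 = $3,010.
Student Loan Interest Credit: $210,800 is at or below the $212,100 threshold, so the full $8,125 applies.
Total: $3,010 + $8,125 = $11,135.

$11,135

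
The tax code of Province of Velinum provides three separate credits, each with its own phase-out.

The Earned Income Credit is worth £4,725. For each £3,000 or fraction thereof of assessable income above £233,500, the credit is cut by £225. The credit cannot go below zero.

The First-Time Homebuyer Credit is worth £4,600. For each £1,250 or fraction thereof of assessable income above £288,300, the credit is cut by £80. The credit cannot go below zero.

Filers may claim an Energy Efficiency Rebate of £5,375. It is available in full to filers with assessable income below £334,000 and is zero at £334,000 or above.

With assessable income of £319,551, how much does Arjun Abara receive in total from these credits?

£7,895

Earned Income Credit: income exceeds £233,500 by £86,051 → 29 increments × £225 = £6,525 ≥ base, so the credit is £0.
First-Time Homebuyer Credit: income exceeds £288,300 by £31,251, which is 26 full-or-partial £1,250 increments; reduction = 26 × £80 = £2,080, leaving £2,520.
Energy Efficiency Rebate: £319,551 is below the £334,000 cutoff, so the full £5,375 applies.
Total: £0 + £2,520 + £5,375 = £7,895.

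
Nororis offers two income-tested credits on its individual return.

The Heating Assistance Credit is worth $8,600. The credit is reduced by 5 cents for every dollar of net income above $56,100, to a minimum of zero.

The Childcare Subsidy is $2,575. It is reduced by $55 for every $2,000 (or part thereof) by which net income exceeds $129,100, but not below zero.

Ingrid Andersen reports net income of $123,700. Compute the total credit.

$7,795

Heating Assistance Credit: 5% of the $67,600 excess over $56,100 is $3,380; credit = $8,600 − $3,380 = $5,220.
Childcare Subsidy: $123,700 is at or below the $129,100 threshold, so the full $2,575 applies.
Total: $5,220 + $2,575 = $7,795.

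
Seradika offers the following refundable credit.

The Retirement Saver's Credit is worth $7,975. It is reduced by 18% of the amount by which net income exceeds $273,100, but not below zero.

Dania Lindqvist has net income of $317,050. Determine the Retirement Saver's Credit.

$64

Retirement Saver's Credit: 18% of the $43,950 excess over $273,100 is $7,911; credit = $7,975 − $7,911 = $64.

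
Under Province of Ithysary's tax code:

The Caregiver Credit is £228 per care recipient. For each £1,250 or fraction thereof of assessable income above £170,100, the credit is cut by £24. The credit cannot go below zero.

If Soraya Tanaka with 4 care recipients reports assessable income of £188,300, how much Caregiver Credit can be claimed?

Caregiver Credit: base = 4 × £228 = £912. income exceeds £170,100 by £18,200, which is 15 full-or-partial £1,250 increments; reduction = 15 × £24 = £360, leaving £552.

£552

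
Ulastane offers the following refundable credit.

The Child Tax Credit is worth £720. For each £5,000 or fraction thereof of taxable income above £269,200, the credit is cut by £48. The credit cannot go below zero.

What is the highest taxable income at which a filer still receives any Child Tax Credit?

After 14 increments the reduction is 14 × £48 = £672, leaving £48; one more increment wipes it out. Increment 14 ends at excess 14 × £5,000 = £70,000, so the highest qualifying income is £269,200 + £70,000 = £339,200.

£339,200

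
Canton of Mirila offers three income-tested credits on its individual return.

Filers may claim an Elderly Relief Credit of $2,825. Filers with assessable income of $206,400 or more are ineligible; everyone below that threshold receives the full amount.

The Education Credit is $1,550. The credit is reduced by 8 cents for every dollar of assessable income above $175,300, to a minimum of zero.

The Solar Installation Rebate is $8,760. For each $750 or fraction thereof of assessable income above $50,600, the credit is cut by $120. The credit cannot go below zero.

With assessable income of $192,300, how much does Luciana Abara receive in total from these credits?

Elderly Relief Credit: $192,300 is below the $206,400 cutoff, so the full $2,825 applies.
Education Credit: 8% of the $17,000 excess over $175,300 is $1,360; credit = $1,550 − $1,360 = $190.
Solar Installation Rebate: income exceeds $50,600 by $141,700 → 189 increments × $120 = $22,680 ≥ base, so the credit is $0.
Total: $2,825 + $190 + $0 = $3,015.

$3,015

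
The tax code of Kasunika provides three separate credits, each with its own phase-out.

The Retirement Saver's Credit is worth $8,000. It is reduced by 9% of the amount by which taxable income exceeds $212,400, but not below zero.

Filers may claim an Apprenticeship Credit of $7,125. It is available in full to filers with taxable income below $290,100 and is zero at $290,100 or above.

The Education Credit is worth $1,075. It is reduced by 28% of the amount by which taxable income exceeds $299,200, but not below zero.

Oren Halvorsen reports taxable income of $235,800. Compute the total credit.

$14,094

Retirement Saver's Credit: 9% of the $23,400 excess over $212,400 is $2,106; credit = $8,000 − $2,106 = $5,894.
Apprenticeship Credit: $235,800 is below the $290,100 cutoff, so the full $7,125 applies.
Education Credit: $235,800 is at or below the $299,200 threshold, so the full $1,075 applies.
Total: $5,894 + $7,125 + $1,075 = $14,094.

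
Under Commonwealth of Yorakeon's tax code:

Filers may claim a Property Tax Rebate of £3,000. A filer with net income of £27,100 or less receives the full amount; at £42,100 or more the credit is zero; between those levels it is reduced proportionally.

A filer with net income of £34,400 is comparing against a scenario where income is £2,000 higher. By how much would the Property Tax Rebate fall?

At £34,400 — £34,400 is £7,300 into a £15,000 phase-out range, leaving 7,700/15,000 of the credit: £3,000 × 7,700/15,000 = £1,540.
At £36,400 — £36,400 is £9,300 into a £15,000 phase-out range, leaving 5,700/15,000 of the credit: £3,000 × 5,700/15,000 = £1,140.
Lost: £1,540 − £1,140 = £400.

£400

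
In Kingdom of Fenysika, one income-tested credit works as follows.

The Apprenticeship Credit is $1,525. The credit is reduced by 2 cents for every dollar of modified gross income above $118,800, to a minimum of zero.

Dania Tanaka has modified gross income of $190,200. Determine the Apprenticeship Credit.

$97

Apprenticeship Credit: 2% of the $71,400 excess over $118,800 is $1,428; credit = $1,525 − $1,428 = $97.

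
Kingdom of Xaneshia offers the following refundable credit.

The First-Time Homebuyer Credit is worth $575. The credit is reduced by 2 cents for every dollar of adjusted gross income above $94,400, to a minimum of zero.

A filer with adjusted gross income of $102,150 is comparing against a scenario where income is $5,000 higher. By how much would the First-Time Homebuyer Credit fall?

At $102,150 — 2% of the $7,750 excess over $94,400 is $155; credit = $575 − $155 = $420.
At $107,150 — 2% of the $12,750 excess over $94,400 is $255; credit = $575 − $255 = $320.
Lost: $420 − $320 = $100.

$100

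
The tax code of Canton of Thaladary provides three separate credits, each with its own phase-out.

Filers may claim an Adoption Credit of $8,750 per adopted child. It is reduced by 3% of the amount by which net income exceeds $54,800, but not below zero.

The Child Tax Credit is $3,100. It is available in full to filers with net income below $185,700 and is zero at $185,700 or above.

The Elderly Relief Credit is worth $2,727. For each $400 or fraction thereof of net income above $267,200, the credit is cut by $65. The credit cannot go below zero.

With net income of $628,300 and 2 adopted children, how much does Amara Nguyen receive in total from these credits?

Adoption Credit: base = 2 × $8,750 = $17,500. 3% of the $573,500 excess over $54,800 is $17,205; credit = $17,500 − $17,205 = $295.
Child Tax Credit: $628,300 meets or exceeds the $185,700 cutoff, so the credit is $0.
Elderly Relief Credit: income exceeds $267,200 by $361,100 → 903 increments × $65 = $58,695 ≥ base, so the credit is $0.
Total: $295 + $0 + $0 = $295.

$295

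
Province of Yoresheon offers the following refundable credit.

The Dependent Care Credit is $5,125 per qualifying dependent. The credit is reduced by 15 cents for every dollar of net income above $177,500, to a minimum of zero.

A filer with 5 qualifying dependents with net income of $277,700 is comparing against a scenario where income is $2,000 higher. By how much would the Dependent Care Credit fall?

$300

At $277,700 — base = 5 × $5,125 = $25,625. 15% of the $100,200 excess over $177,500 is $15,030; credit = $25,625 − $15,030 = $10,595.
At $279,700 — base = 5 × $5,125 = $25,625. 15% of the $102,200 excess over $177,500 is $15,330; credit = $25,625 − $15,330 = $10,295.
Lost: $10,595 − $10,295 = $300.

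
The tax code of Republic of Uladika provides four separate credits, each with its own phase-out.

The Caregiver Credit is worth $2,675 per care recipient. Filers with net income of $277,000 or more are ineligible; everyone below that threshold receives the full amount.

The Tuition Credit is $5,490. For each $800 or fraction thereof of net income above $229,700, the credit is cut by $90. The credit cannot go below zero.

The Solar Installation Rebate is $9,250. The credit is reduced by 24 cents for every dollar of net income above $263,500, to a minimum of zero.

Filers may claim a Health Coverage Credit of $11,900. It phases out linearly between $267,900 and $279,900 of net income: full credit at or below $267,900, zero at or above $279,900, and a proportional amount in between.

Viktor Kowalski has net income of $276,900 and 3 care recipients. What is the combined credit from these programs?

Caregiver Credit: base = 3 × $2,675 = $8,025. $276,900 is below the $277,000 cutoff, so the full $8,025 applies.
Tuition Credit: income exceeds $229,700 by $47,200, which is 59 full-or-partial $800 increments; reduction = 59 × $90 = $5,310, leaving $180.
Solar Installation Rebate: 24% of the $13,400 excess over $263,500 is $3,216; credit = $9,250 − $3,216 = $6,034.
Health Coverage Credit: $276,900 is $9,000 into a $12,000 phase-out range, leaving 3,000/12,000 of the credit: $11,900 × 3,000/12,000 = $2,975.
Total: $8,025 + $180 + $6,034 + $2,975 = $17,214.

$17,214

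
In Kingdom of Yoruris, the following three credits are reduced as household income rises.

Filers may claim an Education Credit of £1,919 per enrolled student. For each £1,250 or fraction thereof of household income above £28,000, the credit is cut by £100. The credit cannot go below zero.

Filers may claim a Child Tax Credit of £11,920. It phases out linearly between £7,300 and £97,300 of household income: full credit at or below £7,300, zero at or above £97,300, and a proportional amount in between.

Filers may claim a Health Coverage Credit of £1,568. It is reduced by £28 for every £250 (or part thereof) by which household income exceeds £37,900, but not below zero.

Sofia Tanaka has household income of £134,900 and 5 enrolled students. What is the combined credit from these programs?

Education Credit: base = 5 × £1,919 = £9,595. income exceeds £28,000 by £106,900, which is 86 full-or-partial £1,250 increments; reduction = 86 × £100 = £8,600, leaving £995.
Child Tax Credit: £134,900 is at or above £97,300, so the credit is £0.
Health Coverage Credit: income exceeds £37,900 by £97,000 → 388 increments × £28 = £10,864 ≥ base, so the credit is £0.
Total: £995 + £0 + £0 = £995.

£995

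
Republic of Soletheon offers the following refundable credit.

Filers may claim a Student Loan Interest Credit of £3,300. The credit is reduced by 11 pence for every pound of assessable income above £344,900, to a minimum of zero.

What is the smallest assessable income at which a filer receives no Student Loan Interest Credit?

The credit falls by 11% of each pound above £344,900, so it reaches zero when the excess is £3,300 / 11% = £30,000: income = £344,900 + £30,000 = £374,900.

£374,900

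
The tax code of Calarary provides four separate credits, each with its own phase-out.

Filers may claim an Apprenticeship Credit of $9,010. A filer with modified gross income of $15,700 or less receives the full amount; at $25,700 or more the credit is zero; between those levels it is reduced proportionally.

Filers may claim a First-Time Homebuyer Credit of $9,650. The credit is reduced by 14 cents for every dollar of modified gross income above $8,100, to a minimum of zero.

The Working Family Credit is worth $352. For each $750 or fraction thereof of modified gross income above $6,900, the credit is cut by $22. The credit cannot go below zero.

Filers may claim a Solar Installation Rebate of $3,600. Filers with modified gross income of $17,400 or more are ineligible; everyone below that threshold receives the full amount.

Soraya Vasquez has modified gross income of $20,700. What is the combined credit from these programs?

$12,391

Apprenticeship Credit: $20,700 is $5,000 into a $10,000 phase-out range, leaving 5,000/10,000 of the credit: $9,010 × 5,000/10,000 = $4,505.
First-Time Homebuyer Credit: 14% of the $12,600 excess over $8,100 is $1,764; credit = $9,650 − $1,764 = $7,886.
Working Family Credit: income exceeds $6,900 by $13,800 → 19 increments × $22 = $418 ≥ base, so the credit is $0.
Solar Installation Rebate: $20,700 meets or exceeds the $17,400 cutoff, so the credit is $0.
Total: $4,505 + $7,886 + $0 + $0 = $12,391.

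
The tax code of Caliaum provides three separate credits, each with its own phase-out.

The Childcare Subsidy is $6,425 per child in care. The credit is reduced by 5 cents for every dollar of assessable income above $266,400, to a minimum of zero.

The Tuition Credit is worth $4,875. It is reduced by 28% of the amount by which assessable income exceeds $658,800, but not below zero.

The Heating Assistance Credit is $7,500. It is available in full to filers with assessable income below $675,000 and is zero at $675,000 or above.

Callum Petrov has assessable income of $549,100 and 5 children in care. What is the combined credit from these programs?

$30,365

Childcare Subsidy: base = 5 × $6,425 = $32,125. 5% of the $282,700 excess over $266,400 is $14,135; credit = $32,125 − $14,135 = $17,990.
Tuition Credit: $549,100 is at or below the $658,800 threshold, so the full $4,875 applies.
Heating Assistance Credit: $549,100 is below the $675,000 cutoff, so the full $7,500 applies.
Total: $17,990 + $4,875 + $7,500 = $30,365.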